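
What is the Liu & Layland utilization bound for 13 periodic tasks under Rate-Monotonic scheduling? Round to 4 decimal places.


Compute 2^(1/13) = 1.0547660765
Subtract 1: 1.0547660765 - 1 = 0.0547660765
Multiply by n: 13 * 0.0547660765 = 0.7119589945
Round to 4 dp: 0.7120

0.7120


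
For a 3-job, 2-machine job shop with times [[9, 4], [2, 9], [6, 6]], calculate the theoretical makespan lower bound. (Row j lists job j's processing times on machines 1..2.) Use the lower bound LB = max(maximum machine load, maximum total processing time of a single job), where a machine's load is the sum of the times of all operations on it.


Machine loads:
  Machine 1: 9 + 2 + 6 = 17
  Machine 2: 4 + 9 + 6 = 19
Max machine load = 19
Job totals:
  Job 1: 13
  Job 2: 11
  Job 3: 12
Max job total = 13
Lower bound = max(19, 13) = 19

19


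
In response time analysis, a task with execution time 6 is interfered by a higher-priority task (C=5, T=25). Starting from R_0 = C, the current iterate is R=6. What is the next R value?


R_next = C + ceil(R_prev / T_hp) * C_hp
ceil(6 / 25) = ceil(0.24) = 1
Interference = 1 * 5 = 5
R_next = 6 + 5 = 11

11


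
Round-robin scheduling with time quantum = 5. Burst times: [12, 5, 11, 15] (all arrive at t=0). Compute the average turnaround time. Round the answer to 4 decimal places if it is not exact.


Time quantum = 5
Execution trace:
  J1 runs 5 units, time = 5
  J2 runs 5 units, time = 10
  J3 runs 5 units, time = 15
  J4 runs 5 units, time = 20
  J1 runs 5 units, time = 25
  J3 runs 5 units, time = 30
  J4 runs 5 units, time = 35
  J1 runs 2 units, time = 37
  J3 runs 1 units, time = 38
  J4 runs 5 units, time = 43
Finish times: [37, 10, 38, 43]
Average turnaround = 128/4 = 32.0

32.0


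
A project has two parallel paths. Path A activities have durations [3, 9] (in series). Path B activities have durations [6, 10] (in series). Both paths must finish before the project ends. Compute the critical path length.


Path A total = 3 + 9 = 12
Path B total = 6 + 10 = 16
Critical path = longest path = max(12, 16) = 16

16


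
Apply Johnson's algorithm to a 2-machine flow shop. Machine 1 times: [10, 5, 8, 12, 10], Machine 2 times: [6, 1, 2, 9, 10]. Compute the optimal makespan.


Apply Johnson's rule:
  Group 1 (a <= b): [(5, 10, 10)]
  Group 2 (a > b): [(4, 12, 9), (1, 10, 6), (3, 8, 2), (2, 5, 1)]
Optimal job order: [5, 4, 1, 3, 2]
Schedule:
  Job 5: M1 done at 10, M2 done at 20
  Job 4: M1 done at 22, M2 done at 31
  Job 1: M1 done at 32, M2 done at 38
  Job 3: M1 done at 40, M2 done at 42
  Job 2: M1 done at 45, M2 done at 46
Makespan = 46

46


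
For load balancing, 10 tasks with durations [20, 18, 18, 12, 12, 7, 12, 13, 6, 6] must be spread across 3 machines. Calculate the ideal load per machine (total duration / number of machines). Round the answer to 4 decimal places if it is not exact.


Total processing time = 20 + 18 + 18 + 12 + 12 + 7 + 12 + 13 + 6 + 6 = 124
Number of machines = 3
Ideal balanced load = 124 / 3 = 41.3333

41.3333


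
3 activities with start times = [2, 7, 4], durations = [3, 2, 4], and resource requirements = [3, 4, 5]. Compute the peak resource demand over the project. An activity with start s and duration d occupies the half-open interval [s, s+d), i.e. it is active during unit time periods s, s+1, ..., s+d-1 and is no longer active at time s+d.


Each activity i is active on [start_i, start_i + duration_i).
Compute total resource usage per time slot:
  t=0: active resources = [], total = 0
  t=1: active resources = [], total = 0
  t=2: active resources = [3], total = 3
  t=3: active resources = [3], total = 3
  t=4: active resources = [3, 5], total = 8
  t=5: active resources = [5], total = 5
  t=6: active resources = [5], total = 5
  t=7: active resources = [4, 5], total = 9
  t=8: active resources = [4], total = 4
Peak resource demand = 9

9


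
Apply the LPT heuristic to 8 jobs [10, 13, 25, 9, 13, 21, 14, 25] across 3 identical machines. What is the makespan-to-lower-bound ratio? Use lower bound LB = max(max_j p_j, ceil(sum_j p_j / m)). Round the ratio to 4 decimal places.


LPT order: [25, 25, 21, 14, 13, 13, 10, 9]
Machine loads after assignment: [47, 38, 45]
LPT makespan = 47
Lower bound = max(max_job, ceil(total/3)) = max(25, 44) = 44
Ratio = 47 / 44 = 1.0682

1.0682


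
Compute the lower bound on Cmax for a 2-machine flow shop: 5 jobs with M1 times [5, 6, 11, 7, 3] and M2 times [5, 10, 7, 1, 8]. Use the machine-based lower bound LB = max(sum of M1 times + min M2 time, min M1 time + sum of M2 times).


LB1 = sum(M1 times) + min(M2 times) = 32 + 1 = 33
LB2 = min(M1 times) + sum(M2 times) = 3 + 31 = 34
Lower bound = max(LB1, LB2) = max(33, 34) = 34

34


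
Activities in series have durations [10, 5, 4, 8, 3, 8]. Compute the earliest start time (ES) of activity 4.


Activity 4 starts after activities 1 through 3 complete.
Predecessor durations: [10, 5, 4]
ES = 10 + 5 + 4 = 19

19


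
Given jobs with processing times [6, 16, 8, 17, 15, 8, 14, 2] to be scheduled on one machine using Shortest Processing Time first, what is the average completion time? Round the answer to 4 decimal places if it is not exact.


Sort jobs by processing time (SPT order): [2, 6, 8, 8, 14, 15, 16, 17]
Compute completion times sequentially:
  Job 1: processing = 2, completes at 2
  Job 2: processing = 6, completes at 8
  Job 3: processing = 8, completes at 16
  Job 4: processing = 8, completes at 24
  Job 5: processing = 14, completes at 38
  Job 6: processing = 15, completes at 53
  Job 7: processing = 16, completes at 69
  Job 8: processing = 17, completes at 86
Sum of completion times = 296
Average completion time = 296/8 = 37.0

37.0


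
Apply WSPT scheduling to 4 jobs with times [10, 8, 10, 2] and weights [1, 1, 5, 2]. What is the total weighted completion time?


Compute p/w ratios and sort ascending (WSPT): [(2, 2), (10, 5), (8, 1), (10, 1)]
Compute weighted completion times:
  Job (p=2,w=2): C=2, w*C=2*2=4
  Job (p=10,w=5): C=12, w*C=5*12=60
  Job (p=8,w=1): C=20, w*C=1*20=20
  Job (p=10,w=1): C=30, w*C=1*30=30
Total weighted completion time = 114

114


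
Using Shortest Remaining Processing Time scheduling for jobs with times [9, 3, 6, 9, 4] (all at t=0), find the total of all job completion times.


Since all jobs arrive at t=0, SRPT equals SPT ordering.
SPT order: [3, 4, 6, 9, 9]
Completion times:
  Job 1: p=3, C=3
  Job 2: p=4, C=7
  Job 3: p=6, C=13
  Job 4: p=9, C=22
  Job 5: p=9, C=31
Total completion time = 3 + 7 + 13 + 22 + 31 = 76

76


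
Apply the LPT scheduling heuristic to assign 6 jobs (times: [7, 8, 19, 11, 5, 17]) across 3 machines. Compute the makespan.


Sort jobs in decreasing order (LPT): [19, 17, 11, 8, 7, 5]
Assign each job to the least loaded machine:
  Machine 1: jobs [19, 5], load = 24
  Machine 2: jobs [17, 7], load = 24
  Machine 3: jobs [11, 8], load = 19
Makespan = max load = 24

24


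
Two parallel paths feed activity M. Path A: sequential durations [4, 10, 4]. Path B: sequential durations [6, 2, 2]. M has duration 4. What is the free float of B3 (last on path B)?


ES(B3) = sum of predecessors on chain B = 8
EF(B3) = ES + duration = 8 + 2 = 10
Successor of B3 is M. ES(M) = max(sum(A), sum(B)) = max(18, 10) = 18
Free float = ES(successor) - EF(current) = 18 - 10 = 8

8


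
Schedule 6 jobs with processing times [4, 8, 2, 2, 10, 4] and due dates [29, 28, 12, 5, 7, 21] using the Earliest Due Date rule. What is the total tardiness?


Sort by due date (EDD order): [(2, 5), (10, 7), (2, 12), (4, 21), (8, 28), (4, 29)]
Compute completion times and tardiness:
  Job 1: p=2, d=5, C=2, tardiness=max(0,2-5)=0
  Job 2: p=10, d=7, C=12, tardiness=max(0,12-7)=5
  Job 3: p=2, d=12, C=14, tardiness=max(0,14-12)=2
  Job 4: p=4, d=21, C=18, tardiness=max(0,18-21)=0
  Job 5: p=8, d=28, C=26, tardiness=max(0,26-28)=0
  Job 6: p=4, d=29, C=30, tardiness=max(0,30-29)=1
Total tardiness = 8

8


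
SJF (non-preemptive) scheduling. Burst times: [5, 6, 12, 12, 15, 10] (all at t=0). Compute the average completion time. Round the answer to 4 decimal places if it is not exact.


SJF order (ascending): [5, 6, 10, 12, 12, 15]
Completion times:
  Job 1: burst=5, C=5
  Job 2: burst=6, C=11
  Job 3: burst=10, C=21
  Job 4: burst=12, C=33
  Job 5: burst=12, C=45
  Job 6: burst=15, C=60
Average completion = 175/6 = 29.1667

29.1667


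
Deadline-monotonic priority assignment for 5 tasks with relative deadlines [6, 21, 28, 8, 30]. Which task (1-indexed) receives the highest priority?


Sort tasks by relative deadline (ascending):
  Task 1: deadline = 6
  Task 4: deadline = 8
  Task 2: deadline = 21
  Task 3: deadline = 28
  Task 5: deadline = 30
Priority order (highest first): [1, 4, 2, 3, 5]
Highest priority task = 1

1


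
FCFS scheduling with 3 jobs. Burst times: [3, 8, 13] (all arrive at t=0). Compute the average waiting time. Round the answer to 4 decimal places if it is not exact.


FCFS order (as given): [3, 8, 13]
Waiting times:
  Job 1: wait = 0
  Job 2: wait = 3
  Job 3: wait = 11
Sum of waiting times = 14
Average waiting time = 14/3 = 4.6667

4.6667


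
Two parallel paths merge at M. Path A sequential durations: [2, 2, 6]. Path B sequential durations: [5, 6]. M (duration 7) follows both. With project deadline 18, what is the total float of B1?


Forward pass: ES(B1) = sum of predecessors on chain B = 0
EF = ES + duration = 0 + 5 = 5
Backward pass: LF(M) = deadline = 18; LS(M) = 18 - 7 = 11
LF(B1) = LS(M) - sum(successors on chain B) = 11 - 6 = 5
LS = LF - duration = 5 - 5 = 0
Total float = LS - ES = 0 - 0 = 0

0


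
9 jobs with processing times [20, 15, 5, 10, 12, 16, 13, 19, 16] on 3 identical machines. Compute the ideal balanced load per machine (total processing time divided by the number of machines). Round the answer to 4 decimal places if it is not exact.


Total processing time = 20 + 15 + 5 + 10 + 12 + 16 + 13 + 19 + 16 = 126
Number of machines = 3
Ideal balanced load = 126 / 3 = 42.0

42.0


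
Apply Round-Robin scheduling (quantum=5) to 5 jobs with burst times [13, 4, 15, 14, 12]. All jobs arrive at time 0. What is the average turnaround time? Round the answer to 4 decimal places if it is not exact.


Time quantum = 5
Execution trace:
  J1 runs 5 units, time = 5
  J2 runs 4 units, time = 9
  J3 runs 5 units, time = 14
  J4 runs 5 units, time = 19
  J5 runs 5 units, time = 24
  J1 runs 5 units, time = 29
  J3 runs 5 units, time = 34
  J4 runs 5 units, time = 39
  J5 runs 5 units, time = 44
  J1 runs 3 units, time = 47
  J3 runs 5 units, time = 52
  J4 runs 4 units, time = 56
  J5 runs 2 units, time = 58
Finish times: [47, 9, 52, 56, 58]
Average turnaround = 222/5 = 44.4

44.4


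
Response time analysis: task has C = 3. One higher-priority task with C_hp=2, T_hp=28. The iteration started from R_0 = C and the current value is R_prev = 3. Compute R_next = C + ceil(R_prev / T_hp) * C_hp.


R_next = C + ceil(R_prev / T_hp) * C_hp
ceil(3 / 28) = ceil(0.1071) = 1
Interference = 1 * 2 = 2
R_next = 3 + 2 = 5

5


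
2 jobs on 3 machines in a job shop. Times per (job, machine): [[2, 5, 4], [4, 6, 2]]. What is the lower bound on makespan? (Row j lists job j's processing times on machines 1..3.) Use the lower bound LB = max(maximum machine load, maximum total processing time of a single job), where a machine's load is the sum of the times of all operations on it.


Machine loads:
  Machine 1: 2 + 4 = 6
  Machine 2: 5 + 6 = 11
  Machine 3: 4 + 2 = 6
Max machine load = 11
Job totals:
  Job 1: 11
  Job 2: 12
Max job total = 12
Lower bound = max(11, 12) = 12

12


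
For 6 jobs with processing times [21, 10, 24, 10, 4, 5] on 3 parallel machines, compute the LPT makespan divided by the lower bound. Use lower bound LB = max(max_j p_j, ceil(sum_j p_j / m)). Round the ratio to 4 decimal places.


LPT order: [24, 21, 10, 10, 5, 4]
Machine loads after assignment: [24, 25, 25]
LPT makespan = 25
Lower bound = max(max_job, ceil(total/3)) = max(24, 25) = 25
Ratio = 25 / 25 = 1.0

1.0


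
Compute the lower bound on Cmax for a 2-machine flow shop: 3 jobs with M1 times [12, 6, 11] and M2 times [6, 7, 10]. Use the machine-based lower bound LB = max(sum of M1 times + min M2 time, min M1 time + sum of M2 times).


LB1 = sum(M1 times) + min(M2 times) = 29 + 6 = 35
LB2 = min(M1 times) + sum(M2 times) = 6 + 23 = 29
Lower bound = max(LB1, LB2) = max(35, 29) = 35

35


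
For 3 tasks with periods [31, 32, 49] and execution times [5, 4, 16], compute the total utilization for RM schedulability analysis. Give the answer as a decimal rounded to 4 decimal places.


Compute individual utilizations (exact fractions):
  Task 1: C/T = 5/31 (approx. 0.1613)
  Task 2: C/T = 4/32 = 1/8 (approx. 0.125)
  Task 3: C/T = 16/49 (approx. 0.3265)
Total utilization U = 5/31 + 1/8 + 16/49 = 7447/12152
Rounded to 4 decimal places: U = 0.6128
RM (Liu & Layland) bound for 3 tasks = 0.779763; compare with U = 7447/12152 (approx. 0.612821)
U <= bound, so schedulable by RM sufficient condition.

0.6128


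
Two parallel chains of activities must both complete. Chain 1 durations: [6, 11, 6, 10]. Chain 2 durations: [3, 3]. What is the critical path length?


Path A total = 6 + 11 + 6 + 10 = 33
Path B total = 3 + 3 = 6
Critical path = longest path = max(33, 6) = 33

33


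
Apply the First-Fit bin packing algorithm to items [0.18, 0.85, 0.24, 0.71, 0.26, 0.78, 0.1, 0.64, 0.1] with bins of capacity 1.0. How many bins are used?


Place items sequentially using First-Fit:
  Item 0.18 -> new Bin 1
  Item 0.85 -> new Bin 2
  Item 0.24 -> Bin 1 (now 0.42)
  Item 0.71 -> new Bin 3
  Item 0.26 -> Bin 1 (now 0.68)
  Item 0.78 -> new Bin 4
  Item 0.1 -> Bin 1 (now 0.78)
  Item 0.64 -> new Bin 5
  Item 0.1 -> Bin 1 (now 0.88)
Total bins used = 5

5


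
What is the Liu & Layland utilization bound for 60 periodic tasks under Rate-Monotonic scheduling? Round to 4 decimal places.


Compute 2^(1/60) = 1.0116194403
Subtract 1: 1.0116194403 - 1 = 0.0116194403
Multiply by n: 60 * 0.0116194403 = 0.6971664180
Round to 4 dp: 0.6972

0.6972


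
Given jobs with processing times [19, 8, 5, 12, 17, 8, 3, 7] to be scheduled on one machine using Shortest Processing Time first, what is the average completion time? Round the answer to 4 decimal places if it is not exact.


Sort jobs by processing time (SPT order): [3, 5, 7, 8, 8, 12, 17, 19]
Compute completion times sequentially:
  Job 1: processing = 3, completes at 3
  Job 2: processing = 5, completes at 8
  Job 3: processing = 7, completes at 15
  Job 4: processing = 8, completes at 23
  Job 5: processing = 8, completes at 31
  Job 6: processing = 12, completes at 43
  Job 7: processing = 17, completes at 60
  Job 8: processing = 19, completes at 79
Sum of completion times = 262
Average completion time = 262/8 = 32.75

32.75


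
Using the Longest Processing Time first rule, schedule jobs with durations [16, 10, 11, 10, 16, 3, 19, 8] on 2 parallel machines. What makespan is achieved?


Sort jobs in decreasing order (LPT): [19, 16, 16, 11, 10, 10, 8, 3]
Assign each job to the least loaded machine:
  Machine 1: jobs [19, 11, 10, 8], load = 48
  Machine 2: jobs [16, 16, 10, 3], load = 45
Makespan = max load = 48

48


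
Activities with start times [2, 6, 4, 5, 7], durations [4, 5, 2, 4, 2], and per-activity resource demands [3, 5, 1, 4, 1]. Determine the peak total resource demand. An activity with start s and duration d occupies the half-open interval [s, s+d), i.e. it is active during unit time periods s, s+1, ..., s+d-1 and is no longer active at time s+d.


Each activity i is active on [start_i, start_i + duration_i).
Compute total resource usage per time slot:
  t=0: active resources = [], total = 0
  t=1: active resources = [], total = 0
  t=2: active resources = [3], total = 3
  t=3: active resources = [3], total = 3
  t=4: active resources = [3, 1], total = 4
  t=5: active resources = [3, 1, 4], total = 8
  t=6: active resources = [5, 4], total = 9
  t=7: active resources = [5, 4, 1], total = 10
  t=8: active resources = [5, 4, 1], total = 10
  t=9: active resources = [5], total = 5
  t=10: active resources = [5], total = 5
Peak resource demand = 10

10


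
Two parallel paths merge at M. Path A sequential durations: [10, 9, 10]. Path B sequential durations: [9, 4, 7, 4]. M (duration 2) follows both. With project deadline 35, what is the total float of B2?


Forward pass: ES(B2) = sum of predecessors on chain B = 9
EF = ES + duration = 9 + 4 = 13
Backward pass: LF(M) = deadline = 35; LS(M) = 35 - 2 = 33
LF(B2) = LS(M) - sum(successors on chain B) = 33 - 11 = 22
LS = LF - duration = 22 - 4 = 18
Total float = LS - ES = 18 - 9 = 9

9


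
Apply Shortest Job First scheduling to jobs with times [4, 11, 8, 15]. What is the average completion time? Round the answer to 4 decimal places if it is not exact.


SJF order (ascending): [4, 8, 11, 15]
Completion times:
  Job 1: burst=4, C=4
  Job 2: burst=8, C=12
  Job 3: burst=11, C=23
  Job 4: burst=15, C=38
Average completion = 77/4 = 19.25

19.25


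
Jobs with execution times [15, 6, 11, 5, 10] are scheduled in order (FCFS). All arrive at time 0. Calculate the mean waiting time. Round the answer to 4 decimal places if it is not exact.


FCFS order (as given): [15, 6, 11, 5, 10]
Waiting times:
  Job 1: wait = 0
  Job 2: wait = 15
  Job 3: wait = 21
  Job 4: wait = 32
  Job 5: wait = 37
Sum of waiting times = 105
Average waiting time = 105/5 = 21.0

21.0


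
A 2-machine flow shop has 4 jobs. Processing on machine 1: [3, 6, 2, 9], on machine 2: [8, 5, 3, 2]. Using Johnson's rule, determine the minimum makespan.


Apply Johnson's rule:
  Group 1 (a <= b): [(3, 2, 3), (1, 3, 8)]
  Group 2 (a > b): [(2, 6, 5), (4, 9, 2)]
Optimal job order: [3, 1, 2, 4]
Schedule:
  Job 3: M1 done at 2, M2 done at 5
  Job 1: M1 done at 5, M2 done at 13
  Job 2: M1 done at 11, M2 done at 18
  Job 4: M1 done at 20, M2 done at 22
Makespan = 22

22


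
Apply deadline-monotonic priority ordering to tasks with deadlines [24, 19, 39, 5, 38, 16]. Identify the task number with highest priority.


Sort tasks by relative deadline (ascending):
  Task 4: deadline = 5
  Task 6: deadline = 16
  Task 2: deadline = 19
  Task 1: deadline = 24
  Task 5: deadline = 38
  Task 3: deadline = 39
Priority order (highest first): [4, 6, 2, 1, 5, 3]
Highest priority task = 4

4


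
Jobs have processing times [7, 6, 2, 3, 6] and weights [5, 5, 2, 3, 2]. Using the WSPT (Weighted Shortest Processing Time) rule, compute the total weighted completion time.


Compute p/w ratios and sort ascending (WSPT): [(2, 2), (3, 3), (6, 5), (7, 5), (6, 2)]
Compute weighted completion times:
  Job (p=2,w=2): C=2, w*C=2*2=4
  Job (p=3,w=3): C=5, w*C=3*5=15
  Job (p=6,w=5): C=11, w*C=5*11=55
  Job (p=7,w=5): C=18, w*C=5*18=90
  Job (p=6,w=2): C=24, w*C=2*24=48
Total weighted completion time = 212

212


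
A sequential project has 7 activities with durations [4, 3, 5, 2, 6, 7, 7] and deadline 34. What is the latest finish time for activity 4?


LF(activity 4) = deadline - sum of successor durations
Successors: activities 5 through 7 with durations [6, 7, 7]
Sum of successor durations = 20
LF = 34 - 20 = 14

14


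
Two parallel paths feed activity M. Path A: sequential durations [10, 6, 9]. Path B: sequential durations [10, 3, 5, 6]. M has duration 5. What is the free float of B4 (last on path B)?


ES(B4) = sum of predecessors on chain B = 18
EF(B4) = ES + duration = 18 + 6 = 24
Successor of B4 is M. ES(M) = max(sum(A), sum(B)) = max(25, 24) = 25
Free float = ES(successor) - EF(current) = 25 - 24 = 1

1


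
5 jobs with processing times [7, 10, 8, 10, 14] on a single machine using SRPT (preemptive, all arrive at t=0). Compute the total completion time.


Since all jobs arrive at t=0, SRPT equals SPT ordering.
SPT order: [7, 8, 10, 10, 14]
Completion times:
  Job 1: p=7, C=7
  Job 2: p=8, C=15
  Job 3: p=10, C=25
  Job 4: p=10, C=35
  Job 5: p=14, C=49
Total completion time = 7 + 15 + 25 + 35 + 49 = 131

131


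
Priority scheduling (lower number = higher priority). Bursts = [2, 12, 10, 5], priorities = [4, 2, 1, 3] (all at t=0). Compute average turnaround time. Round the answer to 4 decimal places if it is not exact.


Sort by priority (ascending = highest first):
Order: [(1, 10), (2, 12), (3, 5), (4, 2)]
Completion times:
  Priority 1, burst=10, C=10
  Priority 2, burst=12, C=22
  Priority 3, burst=5, C=27
  Priority 4, burst=2, C=29
Average turnaround = 88/4 = 22.0

22.0


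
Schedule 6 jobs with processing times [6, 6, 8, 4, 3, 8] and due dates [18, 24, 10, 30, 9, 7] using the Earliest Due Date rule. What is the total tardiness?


Sort by due date (EDD order): [(8, 7), (3, 9), (8, 10), (6, 18), (6, 24), (4, 30)]
Compute completion times and tardiness:
  Job 1: p=8, d=7, C=8, tardiness=max(0,8-7)=1
  Job 2: p=3, d=9, C=11, tardiness=max(0,11-9)=2
  Job 3: p=8, d=10, C=19, tardiness=max(0,19-10)=9
  Job 4: p=6, d=18, C=25, tardiness=max(0,25-18)=7
  Job 5: p=6, d=24, C=31, tardiness=max(0,31-24)=7
  Job 6: p=4, d=30, C=35, tardiness=max(0,35-30)=5
Total tardiness = 31

31


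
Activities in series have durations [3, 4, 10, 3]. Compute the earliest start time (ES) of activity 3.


Activity 3 starts after activities 1 through 2 complete.
Predecessor durations: [3, 4]
ES = 3 + 4 = 7

7


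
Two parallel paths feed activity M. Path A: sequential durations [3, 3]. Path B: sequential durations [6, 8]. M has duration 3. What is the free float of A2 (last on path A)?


ES(A2) = sum of predecessors on chain A = 3
EF(A2) = ES + duration = 3 + 3 = 6
Successor of A2 is M. ES(M) = max(sum(A), sum(B)) = max(6, 14) = 14
Free float = ES(successor) - EF(current) = 14 - 6 = 8

8


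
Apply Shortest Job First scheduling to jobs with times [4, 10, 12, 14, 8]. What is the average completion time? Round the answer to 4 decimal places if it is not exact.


SJF order (ascending): [4, 8, 10, 12, 14]
Completion times:
  Job 1: burst=4, C=4
  Job 2: burst=8, C=12
  Job 3: burst=10, C=22
  Job 4: burst=12, C=34
  Job 5: burst=14, C=48
Average completion = 120/5 = 24.0

24.0


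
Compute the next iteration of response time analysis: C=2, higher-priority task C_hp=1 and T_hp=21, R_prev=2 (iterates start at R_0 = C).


R_next = C + ceil(R_prev / T_hp) * C_hp
ceil(2 / 21) = ceil(0.0952) = 1
Interference = 1 * 1 = 1
R_next = 2 + 1 = 3

3


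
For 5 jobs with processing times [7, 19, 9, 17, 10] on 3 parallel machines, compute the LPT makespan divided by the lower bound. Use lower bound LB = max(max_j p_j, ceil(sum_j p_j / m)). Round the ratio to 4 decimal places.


LPT order: [19, 17, 10, 9, 7]
Machine loads after assignment: [19, 24, 19]
LPT makespan = 24
Lower bound = max(max_job, ceil(total/3)) = max(19, 21) = 21
Ratio = 24 / 21 = 1.1429

1.1429


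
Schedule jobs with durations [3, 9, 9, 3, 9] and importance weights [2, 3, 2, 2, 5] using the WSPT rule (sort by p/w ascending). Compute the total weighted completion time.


Compute p/w ratios and sort ascending (WSPT): [(3, 2), (3, 2), (9, 5), (9, 3), (9, 2)]
Compute weighted completion times:
  Job (p=3,w=2): C=3, w*C=2*3=6
  Job (p=3,w=2): C=6, w*C=2*6=12
  Job (p=9,w=5): C=15, w*C=5*15=75
  Job (p=9,w=3): C=24, w*C=3*24=72
  Job (p=9,w=2): C=33, w*C=2*33=66
Total weighted completion time = 231

231


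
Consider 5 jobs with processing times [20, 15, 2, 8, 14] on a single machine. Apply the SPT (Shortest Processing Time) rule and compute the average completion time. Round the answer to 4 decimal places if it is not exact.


Sort jobs by processing time (SPT order): [2, 8, 14, 15, 20]
Compute completion times sequentially:
  Job 1: processing = 2, completes at 2
  Job 2: processing = 8, completes at 10
  Job 3: processing = 14, completes at 24
  Job 4: processing = 15, completes at 39
  Job 5: processing = 20, completes at 59
Sum of completion times = 134
Average completion time = 134/5 = 26.8

26.8


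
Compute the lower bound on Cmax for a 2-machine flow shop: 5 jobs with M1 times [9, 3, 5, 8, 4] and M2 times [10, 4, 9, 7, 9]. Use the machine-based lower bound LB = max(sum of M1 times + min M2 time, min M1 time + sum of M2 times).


LB1 = sum(M1 times) + min(M2 times) = 29 + 4 = 33
LB2 = min(M1 times) + sum(M2 times) = 3 + 39 = 42
Lower bound = max(LB1, LB2) = max(33, 42) = 42

42


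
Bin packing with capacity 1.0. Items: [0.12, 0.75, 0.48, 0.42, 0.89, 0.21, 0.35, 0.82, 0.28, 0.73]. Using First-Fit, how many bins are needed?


Place items sequentially using First-Fit:
  Item 0.12 -> new Bin 1
  Item 0.75 -> Bin 1 (now 0.87)
  Item 0.48 -> new Bin 2
  Item 0.42 -> Bin 2 (now 0.9)
  Item 0.89 -> new Bin 3
  Item 0.21 -> new Bin 4
  Item 0.35 -> Bin 4 (now 0.56)
  Item 0.82 -> new Bin 5
  Item 0.28 -> Bin 4 (now 0.84)
  Item 0.73 -> new Bin 6
Total bins used = 6

6


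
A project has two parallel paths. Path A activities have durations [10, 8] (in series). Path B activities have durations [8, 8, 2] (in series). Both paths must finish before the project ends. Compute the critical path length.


Path A total = 10 + 8 = 18
Path B total = 8 + 8 + 2 = 18
Critical path = longest path = max(18, 18) = 18

18


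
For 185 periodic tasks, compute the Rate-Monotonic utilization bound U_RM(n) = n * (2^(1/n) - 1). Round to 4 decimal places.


Compute 2^(1/185) = 1.0037537693
Subtract 1: 1.0037537693 - 1 = 0.0037537693
Multiply by n: 185 * 0.0037537693 = 0.6944473205
Round to 4 dp: 0.6944

0.6944


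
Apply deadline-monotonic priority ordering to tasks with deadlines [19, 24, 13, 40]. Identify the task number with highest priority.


Sort tasks by relative deadline (ascending):
  Task 3: deadline = 13
  Task 1: deadline = 19
  Task 2: deadline = 24
  Task 4: deadline = 40
Priority order (highest first): [3, 1, 2, 4]
Highest priority task = 3

3


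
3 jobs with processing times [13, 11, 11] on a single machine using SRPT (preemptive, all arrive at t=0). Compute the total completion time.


Since all jobs arrive at t=0, SRPT equals SPT ordering.
SPT order: [11, 11, 13]
Completion times:
  Job 1: p=11, C=11
  Job 2: p=11, C=22
  Job 3: p=13, C=35
Total completion time = 11 + 22 + 35 = 68

68


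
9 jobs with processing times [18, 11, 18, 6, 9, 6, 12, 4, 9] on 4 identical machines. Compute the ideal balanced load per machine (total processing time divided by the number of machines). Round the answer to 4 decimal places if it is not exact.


Total processing time = 18 + 11 + 18 + 6 + 9 + 6 + 12 + 4 + 9 = 93
Number of machines = 4
Ideal balanced load = 93 / 4 = 23.25

23.25


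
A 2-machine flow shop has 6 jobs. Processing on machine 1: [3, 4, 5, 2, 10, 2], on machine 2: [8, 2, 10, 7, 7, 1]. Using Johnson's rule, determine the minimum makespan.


Apply Johnson's rule:
  Group 1 (a <= b): [(4, 2, 7), (1, 3, 8), (3, 5, 10)]
  Group 2 (a > b): [(5, 10, 7), (2, 4, 2), (6, 2, 1)]
Optimal job order: [4, 1, 3, 5, 2, 6]
Schedule:
  Job 4: M1 done at 2, M2 done at 9
  Job 1: M1 done at 5, M2 done at 17
  Job 3: M1 done at 10, M2 done at 27
  Job 5: M1 done at 20, M2 done at 34
  Job 2: M1 done at 24, M2 done at 36
  Job 6: M1 done at 26, M2 done at 37
Makespan = 37

37


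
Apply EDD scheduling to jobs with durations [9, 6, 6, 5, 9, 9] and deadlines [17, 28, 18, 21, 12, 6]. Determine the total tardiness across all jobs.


Sort by due date (EDD order): [(9, 6), (9, 12), (9, 17), (6, 18), (5, 21), (6, 28)]
Compute completion times and tardiness:
  Job 1: p=9, d=6, C=9, tardiness=max(0,9-6)=3
  Job 2: p=9, d=12, C=18, tardiness=max(0,18-12)=6
  Job 3: p=9, d=17, C=27, tardiness=max(0,27-17)=10
  Job 4: p=6, d=18, C=33, tardiness=max(0,33-18)=15
  Job 5: p=5, d=21, C=38, tardiness=max(0,38-21)=17
  Job 6: p=6, d=28, C=44, tardiness=max(0,44-28)=16
Total tardiness = 67

67


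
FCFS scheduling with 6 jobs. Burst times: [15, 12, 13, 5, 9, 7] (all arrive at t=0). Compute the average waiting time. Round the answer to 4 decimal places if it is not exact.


FCFS order (as given): [15, 12, 13, 5, 9, 7]
Waiting times:
  Job 1: wait = 0
  Job 2: wait = 15
  Job 3: wait = 27
  Job 4: wait = 40
  Job 5: wait = 45
  Job 6: wait = 54
Sum of waiting times = 181
Average waiting time = 181/6 = 30.1667

30.1667


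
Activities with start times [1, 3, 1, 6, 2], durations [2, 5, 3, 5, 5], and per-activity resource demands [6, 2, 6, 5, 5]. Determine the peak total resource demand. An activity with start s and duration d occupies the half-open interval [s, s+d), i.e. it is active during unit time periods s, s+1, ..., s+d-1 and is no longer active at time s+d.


Each activity i is active on [start_i, start_i + duration_i).
Compute total resource usage per time slot:
  t=0: active resources = [], total = 0
  t=1: active resources = [6, 6], total = 12
  t=2: active resources = [6, 6, 5], total = 17
  t=3: active resources = [2, 6, 5], total = 13
  t=4: active resources = [2, 5], total = 7
  t=5: active resources = [2, 5], total = 7
  t=6: active resources = [2, 5, 5], total = 12
  t=7: active resources = [2, 5], total = 7
  t=8: active resources = [5], total = 5
  t=9: active resources = [5], total = 5
  t=10: active resources = [5], total = 5
Peak resource demand = 17

17


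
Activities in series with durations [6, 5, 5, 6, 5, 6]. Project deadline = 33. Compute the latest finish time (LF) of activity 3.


LF(activity 3) = deadline - sum of successor durations
Successors: activities 4 through 6 with durations [6, 5, 6]
Sum of successor durations = 17
LF = 33 - 17 = 16

16


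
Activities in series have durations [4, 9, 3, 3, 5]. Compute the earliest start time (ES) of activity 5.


Activity 5 starts after activities 1 through 4 complete.
Predecessor durations: [4, 9, 3, 3]
ES = 4 + 9 + 3 + 3 = 19

19


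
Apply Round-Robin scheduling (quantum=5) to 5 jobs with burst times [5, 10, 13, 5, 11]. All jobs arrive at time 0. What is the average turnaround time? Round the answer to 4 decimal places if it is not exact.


Time quantum = 5
Execution trace:
  J1 runs 5 units, time = 5
  J2 runs 5 units, time = 10
  J3 runs 5 units, time = 15
  J4 runs 5 units, time = 20
  J5 runs 5 units, time = 25
  J2 runs 5 units, time = 30
  J3 runs 5 units, time = 35
  J5 runs 5 units, time = 40
  J3 runs 3 units, time = 43
  J5 runs 1 units, time = 44
Finish times: [5, 30, 43, 20, 44]
Average turnaround = 142/5 = 28.4

28.4


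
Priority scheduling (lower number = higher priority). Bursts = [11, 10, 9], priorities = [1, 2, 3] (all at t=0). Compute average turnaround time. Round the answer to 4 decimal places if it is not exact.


Sort by priority (ascending = highest first):
Order: [(1, 11), (2, 10), (3, 9)]
Completion times:
  Priority 1, burst=11, C=11
  Priority 2, burst=10, C=21
  Priority 3, burst=9, C=30
Average turnaround = 62/3 = 20.6667

20.6667


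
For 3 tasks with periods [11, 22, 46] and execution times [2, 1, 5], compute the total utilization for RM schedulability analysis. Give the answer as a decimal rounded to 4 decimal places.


Compute individual utilizations (exact fractions):
  Task 1: C/T = 2/11 (approx. 0.1818)
  Task 2: C/T = 1/22 (approx. 0.0455)
  Task 3: C/T = 5/46 (approx. 0.1087)
Total utilization U = 2/11 + 1/22 + 5/46 = 85/253
Rounded to 4 decimal places: U = 0.3360
RM (Liu & Layland) bound for 3 tasks = 0.779763; compare with U = 85/253 (approx. 0.335968)
U <= bound, so schedulable by RM sufficient condition.

0.3360


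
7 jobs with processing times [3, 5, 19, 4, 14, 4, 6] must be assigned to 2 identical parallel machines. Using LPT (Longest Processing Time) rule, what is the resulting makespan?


Sort jobs in decreasing order (LPT): [19, 14, 6, 5, 4, 4, 3]
Assign each job to the least loaded machine:
  Machine 1: jobs [19, 5, 4], load = 28
  Machine 2: jobs [14, 6, 4, 3], load = 27
Makespan = max load = 28

28


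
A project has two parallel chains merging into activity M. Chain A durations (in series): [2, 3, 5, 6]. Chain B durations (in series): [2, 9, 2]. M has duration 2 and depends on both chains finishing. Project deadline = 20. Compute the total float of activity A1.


Forward pass: ES(A1) = sum of predecessors on chain A = 0
EF = ES + duration = 0 + 2 = 2
Backward pass: LF(M) = deadline = 20; LS(M) = 20 - 2 = 18
LF(A1) = LS(M) - sum(successors on chain A) = 18 - 14 = 4
LS = LF - duration = 4 - 2 = 2
Total float = LS - ES = 2 - 0 = 2

2


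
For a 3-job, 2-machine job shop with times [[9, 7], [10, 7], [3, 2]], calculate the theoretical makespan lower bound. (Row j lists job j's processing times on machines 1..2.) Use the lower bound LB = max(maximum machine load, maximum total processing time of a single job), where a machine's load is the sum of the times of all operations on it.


Machine loads:
  Machine 1: 9 + 10 + 3 = 22
  Machine 2: 7 + 7 + 2 = 16
Max machine load = 22
Job totals:
  Job 1: 16
  Job 2: 17
  Job 3: 5
Max job total = 17
Lower bound = max(22, 17) = 22

22


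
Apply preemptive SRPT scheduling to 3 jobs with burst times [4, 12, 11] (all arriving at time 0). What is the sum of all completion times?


Since all jobs arrive at t=0, SRPT equals SPT ordering.
SPT order: [4, 11, 12]
Completion times:
  Job 1: p=4, C=4
  Job 2: p=11, C=15
  Job 3: p=12, C=27
Total completion time = 4 + 15 + 27 = 46

46


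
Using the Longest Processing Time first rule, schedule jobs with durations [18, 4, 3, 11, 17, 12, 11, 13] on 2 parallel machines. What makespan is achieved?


Sort jobs in decreasing order (LPT): [18, 17, 13, 12, 11, 11, 4, 3]
Assign each job to the least loaded machine:
  Machine 1: jobs [18, 12, 11, 4], load = 45
  Machine 2: jobs [17, 13, 11, 3], load = 44
Makespan = max load = 45

45


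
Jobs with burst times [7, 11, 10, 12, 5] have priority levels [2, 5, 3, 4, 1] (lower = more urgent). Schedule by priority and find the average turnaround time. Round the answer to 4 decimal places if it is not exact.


Sort by priority (ascending = highest first):
Order: [(1, 5), (2, 7), (3, 10), (4, 12), (5, 11)]
Completion times:
  Priority 1, burst=5, C=5
  Priority 2, burst=7, C=12
  Priority 3, burst=10, C=22
  Priority 4, burst=12, C=34
  Priority 5, burst=11, C=45
Average turnaround = 118/5 = 23.6

23.6


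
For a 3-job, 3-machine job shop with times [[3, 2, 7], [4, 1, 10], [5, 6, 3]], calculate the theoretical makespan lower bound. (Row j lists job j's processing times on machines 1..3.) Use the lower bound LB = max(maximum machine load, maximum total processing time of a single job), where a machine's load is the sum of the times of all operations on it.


Machine loads:
  Machine 1: 3 + 4 + 5 = 12
  Machine 2: 2 + 1 + 6 = 9
  Machine 3: 7 + 10 + 3 = 20
Max machine load = 20
Job totals:
  Job 1: 12
  Job 2: 15
  Job 3: 14
Max job total = 15
Lower bound = max(20, 15) = 20

20


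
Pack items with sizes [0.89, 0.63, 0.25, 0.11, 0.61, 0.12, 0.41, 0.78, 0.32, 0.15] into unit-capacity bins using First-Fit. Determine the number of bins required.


Place items sequentially using First-Fit:
  Item 0.89 -> new Bin 1
  Item 0.63 -> new Bin 2
  Item 0.25 -> Bin 2 (now 0.88)
  Item 0.11 -> Bin 1 (now 1.0)
  Item 0.61 -> new Bin 3
  Item 0.12 -> Bin 2 (now 1.0)
  Item 0.41 -> new Bin 4
  Item 0.78 -> new Bin 5
  Item 0.32 -> Bin 3 (now 0.93)
  Item 0.15 -> Bin 4 (now 0.56)
Total bins used = 5

5


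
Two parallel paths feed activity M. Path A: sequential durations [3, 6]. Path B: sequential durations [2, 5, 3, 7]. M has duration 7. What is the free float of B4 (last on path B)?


ES(B4) = sum of predecessors on chain B = 10
EF(B4) = ES + duration = 10 + 7 = 17
Successor of B4 is M. ES(M) = max(sum(A), sum(B)) = max(9, 17) = 17
Free float = ES(successor) - EF(current) = 17 - 17 = 0

0


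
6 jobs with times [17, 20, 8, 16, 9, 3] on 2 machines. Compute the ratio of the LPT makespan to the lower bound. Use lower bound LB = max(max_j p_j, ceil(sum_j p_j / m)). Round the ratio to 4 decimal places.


LPT order: [20, 17, 16, 9, 8, 3]
Machine loads after assignment: [37, 36]
LPT makespan = 37
Lower bound = max(max_job, ceil(total/2)) = max(20, 37) = 37
Ratio = 37 / 37 = 1.0

1.0


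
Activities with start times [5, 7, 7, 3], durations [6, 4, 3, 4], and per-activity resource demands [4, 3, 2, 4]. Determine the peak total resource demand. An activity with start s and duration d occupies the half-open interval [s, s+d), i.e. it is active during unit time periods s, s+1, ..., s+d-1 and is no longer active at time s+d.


Each activity i is active on [start_i, start_i + duration_i).
Compute total resource usage per time slot:
  t=0: active resources = [], total = 0
  t=1: active resources = [], total = 0
  t=2: active resources = [], total = 0
  t=3: active resources = [4], total = 4
  t=4: active resources = [4], total = 4
  t=5: active resources = [4, 4], total = 8
  t=6: active resources = [4, 4], total = 8
  t=7: active resources = [4, 3, 2], total = 9
  t=8: active resources = [4, 3, 2], total = 9
  t=9: active resources = [4, 3, 2], total = 9
  t=10: active resources = [4, 3], total = 7
Peak resource demand = 9

9


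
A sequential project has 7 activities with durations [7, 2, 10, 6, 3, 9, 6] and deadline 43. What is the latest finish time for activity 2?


LF(activity 2) = deadline - sum of successor durations
Successors: activities 3 through 7 with durations [10, 6, 3, 9, 6]
Sum of successor durations = 34
LF = 43 - 34 = 9

9


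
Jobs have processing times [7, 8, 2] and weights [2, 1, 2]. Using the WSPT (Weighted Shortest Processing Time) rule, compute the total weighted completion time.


Compute p/w ratios and sort ascending (WSPT): [(2, 2), (7, 2), (8, 1)]
Compute weighted completion times:
  Job (p=2,w=2): C=2, w*C=2*2=4
  Job (p=7,w=2): C=9, w*C=2*9=18
  Job (p=8,w=1): C=17, w*C=1*17=17
Total weighted completion time = 39

39


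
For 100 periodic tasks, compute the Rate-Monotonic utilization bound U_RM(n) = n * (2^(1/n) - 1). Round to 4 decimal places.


Compute 2^(1/100) = 1.0069555501
Subtract 1: 1.0069555501 - 1 = 0.0069555501
Multiply by n: 100 * 0.0069555501 = 0.6955550100
Round to 4 dp: 0.6956

0.6956


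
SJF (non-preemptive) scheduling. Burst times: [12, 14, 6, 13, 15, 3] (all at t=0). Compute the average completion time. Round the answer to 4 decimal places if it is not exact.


SJF order (ascending): [3, 6, 12, 13, 14, 15]
Completion times:
  Job 1: burst=3, C=3
  Job 2: burst=6, C=9
  Job 3: burst=12, C=21
  Job 4: burst=13, C=34
  Job 5: burst=14, C=48
  Job 6: burst=15, C=63
Average completion = 178/6 = 29.6667

29.6667


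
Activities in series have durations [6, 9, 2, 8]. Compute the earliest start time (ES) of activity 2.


Activity 2 starts after activities 1 through 1 complete.
Predecessor durations: [6]
ES = 6 = 6

6


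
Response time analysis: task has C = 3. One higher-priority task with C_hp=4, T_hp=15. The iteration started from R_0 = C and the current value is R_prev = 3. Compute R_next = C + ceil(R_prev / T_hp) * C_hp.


R_next = C + ceil(R_prev / T_hp) * C_hp
ceil(3 / 15) = ceil(0.2) = 1
Interference = 1 * 4 = 4
R_next = 3 + 4 = 7

7


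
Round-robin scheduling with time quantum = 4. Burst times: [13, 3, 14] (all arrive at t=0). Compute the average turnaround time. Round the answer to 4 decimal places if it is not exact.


Time quantum = 4
Execution trace:
  J1 runs 4 units, time = 4
  J2 runs 3 units, time = 7
  J3 runs 4 units, time = 11
  J1 runs 4 units, time = 15
  J3 runs 4 units, time = 19
  J1 runs 4 units, time = 23
  J3 runs 4 units, time = 27
  J1 runs 1 units, time = 28
  J3 runs 2 units, time = 30
Finish times: [28, 7, 30]
Average turnaround = 65/3 = 21.6667

21.6667


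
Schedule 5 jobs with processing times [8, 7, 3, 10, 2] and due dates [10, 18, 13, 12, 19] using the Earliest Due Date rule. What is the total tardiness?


Sort by due date (EDD order): [(8, 10), (10, 12), (3, 13), (7, 18), (2, 19)]
Compute completion times and tardiness:
  Job 1: p=8, d=10, C=8, tardiness=max(0,8-10)=0
  Job 2: p=10, d=12, C=18, tardiness=max(0,18-12)=6
  Job 3: p=3, d=13, C=21, tardiness=max(0,21-13)=8
  Job 4: p=7, d=18, C=28, tardiness=max(0,28-18)=10
  Job 5: p=2, d=19, C=30, tardiness=max(0,30-19)=11
Total tardiness = 35

35
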